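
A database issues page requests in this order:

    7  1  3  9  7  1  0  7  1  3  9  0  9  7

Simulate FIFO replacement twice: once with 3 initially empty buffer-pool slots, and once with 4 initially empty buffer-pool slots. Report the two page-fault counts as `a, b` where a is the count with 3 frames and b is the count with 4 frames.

3 frames: F F F F F F F . . F F . . F → 10 faults.
4 frames: F F F F . . F F F F F F . F → 11 faults.
11 > 10: adding a frame increased faults — Belady's anomaly.

10, 11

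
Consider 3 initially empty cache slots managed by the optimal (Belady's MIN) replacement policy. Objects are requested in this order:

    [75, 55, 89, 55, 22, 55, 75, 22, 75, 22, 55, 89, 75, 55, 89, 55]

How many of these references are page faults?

5

75 → fault, frames (75)
55 → fault, frames (75 55)
89 → fault, frames (75 55 89)
55 → hit
22 → fault, evict 89, frames (75 55 22)
55 → hit
75 → hit
22 → hit
75 → hit
22 → hit
55 → hit
89 → fault, evict 22, frames (75 55 89)
75 → hit
55 → hit
89 → hit
55 → hit
Page faults: 5.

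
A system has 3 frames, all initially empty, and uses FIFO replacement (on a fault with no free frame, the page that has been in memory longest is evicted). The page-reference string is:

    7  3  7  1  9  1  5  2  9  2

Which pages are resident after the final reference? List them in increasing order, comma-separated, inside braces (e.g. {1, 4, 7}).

7 -> fault, frames (7)
3 -> fault, frames (7 3)
7 -> hit
1 -> fault, frames (7 3 1)
9 -> fault, evict 7, frames (3 1 9)
1 -> hit
5 -> fault, evict 3, frames (1 9 5)
2 -> fault, evict 1, frames (9 5 2)
9 -> hit
2 -> hit

{2, 5, 9}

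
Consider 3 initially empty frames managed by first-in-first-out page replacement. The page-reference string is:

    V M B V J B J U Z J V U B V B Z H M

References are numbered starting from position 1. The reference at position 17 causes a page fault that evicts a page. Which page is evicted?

pos 1: V → fault, frames (V)
pos 2: M → fault, frames (V M)
pos 3: B → fault, frames (V M B)
pos 4: V → hit
pos 5: J → fault, evict V, frames (M B J)
pos 6: B → hit
pos 7: J → hit
pos 8: U → fault, evict M, frames (B J U)
pos 9: Z → fault, evict B, frames (J U Z)
pos 10: J → hit
pos 11: V → fault, evict J, frames (U Z V)
pos 12: U → hit
pos 13: B → fault, evict U, frames (Z V B)
pos 14: V → hit
pos 15: B → hit
pos 16: Z → hit
pos 17: H → fault, evict Z, frames (V B H)
At position 17, page Z is evicted.

Z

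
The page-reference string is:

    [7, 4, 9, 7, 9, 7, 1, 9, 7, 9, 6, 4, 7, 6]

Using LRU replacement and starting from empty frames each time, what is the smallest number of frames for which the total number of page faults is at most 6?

f=1: 14 faults
f=2: 11 faults
f=3: 7 faults
f=4: 6 faults
f=5: 5 faults
Smallest f with faults ≤ 6 is 4.

4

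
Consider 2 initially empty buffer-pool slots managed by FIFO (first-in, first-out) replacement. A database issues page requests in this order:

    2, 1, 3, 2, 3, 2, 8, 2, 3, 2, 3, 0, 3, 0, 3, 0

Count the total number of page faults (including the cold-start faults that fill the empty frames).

9

2: fault, frames (2)
1: fault, frames (2 1)
3: fault, evict 2, frames (1 3)
2: fault, evict 1, frames (3 2)
3: hit
2: hit
8: fault, evict 3, frames (2 8)
2: hit
3: fault, evict 2, frames (8 3)
2: fault, evict 8, frames (3 2)
3: hit
0: fault, evict 3, frames (2 0)
3: fault, evict 2, frames (0 3)
0: hit
3: hit
0: hit
Page faults: 9.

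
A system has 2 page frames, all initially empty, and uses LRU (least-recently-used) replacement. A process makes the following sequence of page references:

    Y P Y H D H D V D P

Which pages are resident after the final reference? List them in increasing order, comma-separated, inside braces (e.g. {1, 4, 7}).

Y -> fault, frames {Y}
P -> fault, frames {Y,P}
Y -> hit
H -> fault, evict P, frames {Y,H}
D -> fault, evict Y, frames {H,D}
H -> hit
D -> hit
V -> fault, evict H, frames {D,V}
D -> hit
P -> fault, evict V, frames {D,P}

{D, P}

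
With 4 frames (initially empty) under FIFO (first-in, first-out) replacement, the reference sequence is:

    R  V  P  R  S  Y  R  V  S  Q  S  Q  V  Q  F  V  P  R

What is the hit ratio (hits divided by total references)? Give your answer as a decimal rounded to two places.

0.33

R: fault, frames (R)
V: fault, frames (R V)
P: fault, frames (R V P)
R: hit
S: fault, frames (R V P S)
Y: fault, evict R, frames (V P S Y)
R: fault, evict V, frames (P S Y R)
V: fault, evict P, frames (S Y R V)
S: hit
Q: fault, evict S, frames (Y R V Q)
S: fault, evict Y, frames (R V Q S)
Q: hit
V: hit
Q: hit
F: fault, evict R, frames (V Q S F)
V: hit
P: fault, evict V, frames (Q S F P)
R: fault, evict Q, frames (S F P R)
Hits: 6 of 18 references → 6/18 = 0.3333.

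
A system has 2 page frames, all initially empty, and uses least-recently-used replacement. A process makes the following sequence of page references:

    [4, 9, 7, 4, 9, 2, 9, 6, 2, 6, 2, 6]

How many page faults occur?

4: fault, frames {4}
9: fault, frames {4,9}
7: fault, evict 4, frames {9,7}
4: fault, evict 9, frames {7,4}
9: fault, evict 7, frames {4,9}
2: fault, evict 4, frames {9,2}
9: hit
6: fault, evict 2, frames {9,6}
2: fault, evict 9, frames {6,2}
6: hit
2: hit
6: hit
Page faults: 8.

8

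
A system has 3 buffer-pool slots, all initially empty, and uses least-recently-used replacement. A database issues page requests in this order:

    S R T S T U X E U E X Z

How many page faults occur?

7

S: fault, frames (S)
R: fault, frames (S R)
T: fault, frames (S R T)
S: hit
T: hit
U: fault, evict R, frames (S T U)
X: fault, evict S, frames (T U X)
E: fault, evict T, frames (U X E)
U: hit
E: hit
X: hit
Z: fault, evict U, frames (E X Z)
Page faults: 7.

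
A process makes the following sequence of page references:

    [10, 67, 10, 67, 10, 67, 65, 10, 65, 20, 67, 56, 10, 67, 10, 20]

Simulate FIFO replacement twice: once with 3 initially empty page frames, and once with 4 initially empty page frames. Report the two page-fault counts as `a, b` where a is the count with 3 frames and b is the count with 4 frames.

8, 7

3 frames: F F . . . . F . . F . F F F . F → 8 faults.
4 frames: F F . . . . F . . F . F F F . . → 7 faults.
7 < 8: adding a frame reduced faults, as is typical.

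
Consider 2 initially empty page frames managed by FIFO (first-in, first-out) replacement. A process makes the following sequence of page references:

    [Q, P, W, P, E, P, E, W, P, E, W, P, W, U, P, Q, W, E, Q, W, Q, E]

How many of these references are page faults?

Q → fault, frames {Q}
P → fault, frames {Q,P}
W → fault, evict Q, frames {P,W}
P → hit
E → fault, evict P, frames {W,E}
P → fault, evict W, frames {E,P}
E → hit
W → fault, evict E, frames {P,W}
P → hit
E → fault, evict P, frames {W,E}
W → hit
P → fault, evict W, frames {E,P}
W → fault, evict E, frames {P,W}
U → fault, evict P, frames {W,U}
P → fault, evict W, frames {U,P}
Q → fault, evict U, frames {P,Q}
W → fault, evict P, frames {Q,W}
E → fault, evict Q, frames {W,E}
Q → fault, evict W, frames {E,Q}
W → fault, evict E, frames {Q,W}
Q → hit
E → fault, evict Q, frames {W,E}
Page faults: 17.

17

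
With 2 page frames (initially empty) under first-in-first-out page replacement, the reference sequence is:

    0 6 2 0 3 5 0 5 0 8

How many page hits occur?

2

0 -> fault, frames (0)
6 -> fault, frames (0 6)
2 -> fault, evict 0, frames (6 2)
0 -> fault, evict 6, frames (2 0)
3 -> fault, evict 2, frames (0 3)
5 -> fault, evict 0, frames (3 5)
0 -> fault, evict 3, frames (5 0)
5 -> hit
0 -> hit
8 -> fault, evict 5, frames (0 8)
Hits: 2.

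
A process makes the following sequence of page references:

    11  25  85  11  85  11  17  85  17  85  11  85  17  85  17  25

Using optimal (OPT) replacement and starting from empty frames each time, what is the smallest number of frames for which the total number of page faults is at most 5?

3

f=1: 16 faults
f=2: 7 faults
f=3: 5 faults
f=4: 4 faults
Smallest f with faults ≤ 5 is 3.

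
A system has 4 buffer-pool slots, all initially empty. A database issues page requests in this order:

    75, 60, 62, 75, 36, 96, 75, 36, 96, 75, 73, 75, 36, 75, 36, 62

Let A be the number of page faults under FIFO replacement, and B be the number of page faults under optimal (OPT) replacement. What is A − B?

2

Under FIFO: F F F . F F F . . . F . . . . F → 8 faults.
Under OPT: F F F . F F . . . . F . . . . . → 6 faults.
A − B = 8 − 6 = 2.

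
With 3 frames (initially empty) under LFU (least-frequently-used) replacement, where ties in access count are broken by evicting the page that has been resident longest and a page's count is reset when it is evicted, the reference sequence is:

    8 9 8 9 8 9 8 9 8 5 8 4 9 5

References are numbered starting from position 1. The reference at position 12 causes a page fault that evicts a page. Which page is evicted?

5

pos 1: 8: miss, frames (8)
pos 2: 9: miss, frames (8 9)
pos 3: 8: hit
pos 4: 9: hit
pos 5: 8: hit
pos 6: 9: hit
pos 7: 8: hit
pos 8: 9: hit
pos 9: 8: hit
pos 10: 5: miss, frames (8 9 5)
pos 11: 8: hit
pos 12: 4: miss, evict 5, frames (8 9 4)
At position 12, page 5 is evicted.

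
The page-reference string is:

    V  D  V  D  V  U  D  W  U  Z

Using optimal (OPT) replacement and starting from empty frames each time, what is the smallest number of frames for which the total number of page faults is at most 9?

f=1: 10 faults
f=2: 5 faults
f=3: 5 faults
f=4: 5 faults
f=5: 5 faults
Smallest f with faults ≤ 9 is 2.

2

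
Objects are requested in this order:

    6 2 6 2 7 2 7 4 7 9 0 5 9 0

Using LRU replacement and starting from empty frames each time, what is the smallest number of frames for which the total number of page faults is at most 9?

f=1: 14 faults
f=2: 9 faults
f=3: 7 faults
f=4: 7 faults
f=5: 7 faults
f=6: 7 faults
f=7: 7 faults
Smallest f with faults ≤ 9 is 2.

2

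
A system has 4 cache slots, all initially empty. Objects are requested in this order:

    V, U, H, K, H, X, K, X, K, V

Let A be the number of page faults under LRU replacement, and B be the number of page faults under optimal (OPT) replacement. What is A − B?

1

Under LRU: F F F F . F . . . F → 6 faults.
Under OPT: F F F F . F . . . . → 5 faults.
A − B = 6 − 5 = 1.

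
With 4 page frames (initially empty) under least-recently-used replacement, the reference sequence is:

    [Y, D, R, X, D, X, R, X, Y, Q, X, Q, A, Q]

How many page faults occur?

6

Y → fault, frames (Y)
D → fault, frames (Y D)
R → fault, frames (Y D R)
X → fault, frames (Y D R X)
D → hit
X → hit
R → hit
X → hit
Y → hit
Q → fault, evict D, frames (R X Y Q)
X → hit
Q → hit
A → fault, evict R, frames (Y X Q A)
Q → hit
Page faults: 6.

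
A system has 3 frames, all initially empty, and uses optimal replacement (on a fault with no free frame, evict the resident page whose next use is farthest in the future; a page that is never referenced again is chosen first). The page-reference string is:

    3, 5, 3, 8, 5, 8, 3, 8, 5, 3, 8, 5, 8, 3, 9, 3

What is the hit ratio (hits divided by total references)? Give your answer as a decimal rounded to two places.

0.75

3: fault, frames [3]
5: fault, frames [3, 5]
3: hit
8: fault, frames [3, 5, 8]
5: hit
8: hit
3: hit
8: hit
5: hit
3: hit
8: hit
5: hit
8: hit
3: hit
9: fault, evict 8, frames [3, 5, 9]
3: hit
Hits: 12 of 16 references → 12/16 = 0.7500.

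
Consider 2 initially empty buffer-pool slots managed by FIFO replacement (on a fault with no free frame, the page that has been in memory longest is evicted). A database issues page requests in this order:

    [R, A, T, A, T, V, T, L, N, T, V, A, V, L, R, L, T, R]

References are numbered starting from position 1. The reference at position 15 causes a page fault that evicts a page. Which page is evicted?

pos 1: R -> miss, frames [R]
pos 2: A -> miss, frames [R, A]
pos 3: T -> miss, evict R, frames [A, T]
pos 4: A -> hit
pos 5: T -> hit
pos 6: V -> miss, evict A, frames [T, V]
pos 7: T -> hit
pos 8: L -> miss, evict T, frames [V, L]
pos 9: N -> miss, evict V, frames [L, N]
pos 10: T -> miss, evict L, frames [N, T]
pos 11: V -> miss, evict N, frames [T, V]
pos 12: A -> miss, evict T, frames [V, A]
pos 13: V -> hit
pos 14: L -> miss, evict V, frames [A, L]
pos 15: R -> miss, evict A, frames [L, R]
At position 15, page A is evicted.

A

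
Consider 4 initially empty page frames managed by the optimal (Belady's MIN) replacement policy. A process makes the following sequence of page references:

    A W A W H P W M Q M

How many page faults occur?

A → miss, frames {A}
W → miss, frames {A,W}
A → hit
W → hit
H → miss, frames {A,W,H}
P → miss, frames {A,W,H,P}
W → hit
M → miss, evict P, frames {A,W,H,M}
Q → miss, evict H, frames {A,W,M,Q}
M → hit
Page faults: 6.

6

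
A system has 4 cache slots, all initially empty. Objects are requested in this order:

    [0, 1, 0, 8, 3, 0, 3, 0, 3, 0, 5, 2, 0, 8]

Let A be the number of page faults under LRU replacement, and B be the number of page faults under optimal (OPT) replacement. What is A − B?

Under LRU: F F . F F . . . . . F F . F → 7 faults.
Under OPT: F F . F F . . . . . F F . . → 6 faults.
A − B = 7 − 6 = 1.

1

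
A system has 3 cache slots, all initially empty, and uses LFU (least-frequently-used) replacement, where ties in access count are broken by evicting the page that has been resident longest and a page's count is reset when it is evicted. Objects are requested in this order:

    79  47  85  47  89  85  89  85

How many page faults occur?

79: miss, frames [79]
47: miss, frames [79, 47]
85: miss, frames [79, 47, 85]
47: hit
89: miss, evict 79, frames [47, 85, 89]
85: hit
89: hit
85: hit
Page faults: 4.

4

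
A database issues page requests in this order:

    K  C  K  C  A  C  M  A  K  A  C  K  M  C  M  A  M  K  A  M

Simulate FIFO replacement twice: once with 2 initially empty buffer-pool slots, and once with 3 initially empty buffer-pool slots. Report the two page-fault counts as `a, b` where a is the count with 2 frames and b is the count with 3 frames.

2 frames: F F . . F . F . F F F F F F . F F F F F → 15 faults.
3 frames: F F . . F . F . F . F . . . . F F F . . → 9 faults.
9 < 15: adding a frame reduced faults, as is typical.

15, 9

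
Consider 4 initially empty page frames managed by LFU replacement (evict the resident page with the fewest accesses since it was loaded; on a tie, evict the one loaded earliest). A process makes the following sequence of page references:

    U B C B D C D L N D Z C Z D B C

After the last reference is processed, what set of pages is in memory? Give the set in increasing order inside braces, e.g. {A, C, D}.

U: fault, frames (U)
B: fault, frames (U B)
C: fault, frames (U B C)
B: hit
D: fault, frames (U B C D)
C: hit
D: hit
L: fault, evict U, frames (B C D L)
N: fault, evict L, frames (B C D N)
D: hit
Z: fault, evict N, frames (B C D Z)
C: hit
Z: hit
D: hit
B: hit
C: hit

{B, C, D, Z}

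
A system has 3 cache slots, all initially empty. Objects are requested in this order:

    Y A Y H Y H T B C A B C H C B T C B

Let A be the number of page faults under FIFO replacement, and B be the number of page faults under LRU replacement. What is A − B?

Under FIFO: F F . F . . F F F F . . F . F F F . → 11 faults.
Under LRU: F F . F . . F F F F . . F . . F . . → 9 faults.
A − B = 11 − 9 = 2.

2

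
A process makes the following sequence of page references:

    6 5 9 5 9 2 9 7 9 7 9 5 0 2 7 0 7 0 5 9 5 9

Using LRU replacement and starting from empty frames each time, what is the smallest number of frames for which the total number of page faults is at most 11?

f=1: 22 faults
f=2: 12 faults
f=3: 11 faults
f=4: 9 faults
f=5: 6 faults
f=6: 6 faults
Smallest f with faults ≤ 11 is 3.

3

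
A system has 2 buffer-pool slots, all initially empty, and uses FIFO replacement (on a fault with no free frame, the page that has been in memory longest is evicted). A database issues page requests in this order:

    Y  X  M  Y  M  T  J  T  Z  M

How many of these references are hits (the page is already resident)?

Y: miss, frames [Y]
X: miss, frames [Y, X]
M: miss, evict Y, frames [X, M]
Y: miss, evict X, frames [M, Y]
M: hit
T: miss, evict M, frames [Y, T]
J: miss, evict Y, frames [T, J]
T: hit
Z: miss, evict T, frames [J, Z]
M: miss, evict J, frames [Z, M]
Hits: 2.

2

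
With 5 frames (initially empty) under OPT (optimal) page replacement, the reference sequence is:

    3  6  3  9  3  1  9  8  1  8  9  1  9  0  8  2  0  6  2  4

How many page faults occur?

3 → miss, frames (3)
6 → miss, frames (3 6)
3 → hit
9 → miss, frames (3 6 9)
3 → hit
1 → miss, frames (3 6 9 1)
9 → hit
8 → miss, frames (3 6 9 1 8)
1 → hit
8 → hit
9 → hit
1 → hit
9 → hit
0 → miss, evict 1, frames (3 6 9 8 0)
8 → hit
2 → miss, evict 8, frames (3 6 9 0 2)
0 → hit
6 → hit
2 → hit
4 → miss, evict 2, frames (3 6 9 0 4)
Page faults: 8.

8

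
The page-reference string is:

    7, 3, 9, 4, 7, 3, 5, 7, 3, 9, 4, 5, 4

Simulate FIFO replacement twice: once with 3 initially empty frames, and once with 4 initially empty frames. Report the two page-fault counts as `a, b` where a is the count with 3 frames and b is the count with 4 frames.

3 frames: F F F F F F F . . F F . . → 9 faults.
4 frames: F F F F . . F F F F F F . → 10 faults.
10 > 9: adding a frame increased faults — Belady's anomaly.

9, 10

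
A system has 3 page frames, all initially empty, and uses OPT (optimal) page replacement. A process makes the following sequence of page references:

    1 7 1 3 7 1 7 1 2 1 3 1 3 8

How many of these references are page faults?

5

1 → fault, frames {1}
7 → fault, frames {1,7}
1 → hit
3 → fault, frames {1,7,3}
7 → hit
1 → hit
7 → hit
1 → hit
2 → fault, evict 7, frames {1,3,2}
1 → hit
3 → hit
1 → hit
3 → hit
8 → fault, evict 2, frames {1,3,8}
Page faults: 5.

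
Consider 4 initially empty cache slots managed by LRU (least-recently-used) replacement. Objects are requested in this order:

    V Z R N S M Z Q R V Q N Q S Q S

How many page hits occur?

V -> miss, frames {V}
Z -> miss, frames {V,Z}
R -> miss, frames {V,Z,R}
N -> miss, frames {V,Z,R,N}
S -> miss, evict V, frames {Z,R,N,S}
M -> miss, evict Z, frames {R,N,S,M}
Z -> miss, evict R, frames {N,S,M,Z}
Q -> miss, evict N, frames {S,M,Z,Q}
R -> miss, evict S, frames {M,Z,Q,R}
V -> miss, evict M, frames {Z,Q,R,V}
Q -> hit
N -> miss, evict Z, frames {R,V,Q,N}
Q -> hit
S -> miss, evict R, frames {V,N,Q,S}
Q -> hit
S -> hit
Hits: 4.

4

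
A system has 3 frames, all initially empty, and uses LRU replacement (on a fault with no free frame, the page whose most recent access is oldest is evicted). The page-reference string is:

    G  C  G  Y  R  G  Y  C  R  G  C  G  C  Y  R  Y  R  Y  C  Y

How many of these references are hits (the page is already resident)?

G: miss, frames [G]
C: miss, frames [G, C]
G: hit
Y: miss, frames [C, G, Y]
R: miss, evict C, frames [G, Y, R]
G: hit
Y: hit
C: miss, evict R, frames [G, Y, C]
R: miss, evict G, frames [Y, C, R]
G: miss, evict Y, frames [C, R, G]
C: hit
G: hit
C: hit
Y: miss, evict R, frames [G, C, Y]
R: miss, evict G, frames [C, Y, R]
Y: hit
R: hit
Y: hit
C: hit
Y: hit
Hits: 11.

11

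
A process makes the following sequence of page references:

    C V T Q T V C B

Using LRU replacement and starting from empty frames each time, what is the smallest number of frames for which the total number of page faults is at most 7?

f=1: 8 faults
f=2: 7 faults
f=3: 6 faults
f=4: 5 faults
f=5: 5 faults
Smallest f with faults ≤ 7 is 2.

2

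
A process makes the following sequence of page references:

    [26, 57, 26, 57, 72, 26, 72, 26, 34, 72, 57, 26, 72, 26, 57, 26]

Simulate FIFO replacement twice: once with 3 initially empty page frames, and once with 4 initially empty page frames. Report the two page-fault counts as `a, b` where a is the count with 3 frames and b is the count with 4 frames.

6, 4

3 frames: F F . . F . . . F . . F . . F . → 6 faults.
4 frames: F F . . F . . . F . . . . . . . → 4 faults.
4 < 6: adding a frame reduced faults, as is typical.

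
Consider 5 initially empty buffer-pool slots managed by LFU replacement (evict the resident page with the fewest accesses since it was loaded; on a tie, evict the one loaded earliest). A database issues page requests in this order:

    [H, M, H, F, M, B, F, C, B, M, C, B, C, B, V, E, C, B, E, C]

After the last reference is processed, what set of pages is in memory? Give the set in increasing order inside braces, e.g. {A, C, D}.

H -> fault, frames {H}
M -> fault, frames {H,M}
H -> hit
F -> fault, frames {H,M,F}
M -> hit
B -> fault, frames {H,M,F,B}
F -> hit
C -> fault, frames {H,M,F,B,C}
B -> hit
M -> hit
C -> hit
B -> hit
C -> hit
B -> hit
V -> fault, evict H, frames {M,F,B,C,V}
E -> fault, evict V, frames {M,F,B,C,E}
C -> hit
B -> hit
E -> hit
C -> hit

{B, C, E, F, M}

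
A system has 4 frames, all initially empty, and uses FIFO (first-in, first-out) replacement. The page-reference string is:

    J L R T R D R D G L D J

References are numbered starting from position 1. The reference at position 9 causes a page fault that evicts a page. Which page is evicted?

pos 1: J → miss, frames {J}
pos 2: L → miss, frames {J,L}
pos 3: R → miss, frames {J,L,R}
pos 4: T → miss, frames {J,L,R,T}
pos 5: R → hit
pos 6: D → miss, evict J, frames {L,R,T,D}
pos 7: R → hit
pos 8: D → hit
pos 9: G → miss, evict L, frames {R,T,D,G}
At position 9, page L is evicted.

L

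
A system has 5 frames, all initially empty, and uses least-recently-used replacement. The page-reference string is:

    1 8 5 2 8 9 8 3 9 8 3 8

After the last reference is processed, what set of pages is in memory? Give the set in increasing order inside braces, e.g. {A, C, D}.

1 → fault, frames {1}
8 → fault, frames {1,8}
5 → fault, frames {1,8,5}
2 → fault, frames {1,8,5,2}
8 → hit
9 → fault, frames {1,5,2,8,9}
8 → hit
3 → fault, evict 1, frames {5,2,9,8,3}
9 → hit
8 → hit
3 → hit
8 → hit

{2, 3, 5, 8, 9}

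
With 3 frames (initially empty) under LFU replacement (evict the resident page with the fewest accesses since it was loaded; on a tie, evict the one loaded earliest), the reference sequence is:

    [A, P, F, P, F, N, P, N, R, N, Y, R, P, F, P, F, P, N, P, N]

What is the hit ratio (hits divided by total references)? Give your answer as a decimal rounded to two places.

A → fault, frames {A}
P → fault, frames {A,P}
F → fault, frames {A,P,F}
P → hit
F → hit
N → fault, evict A, frames {P,F,N}
P → hit
N → hit
R → fault, evict F, frames {P,N,R}
N → hit
Y → fault, evict R, frames {P,N,Y}
R → fault, evict Y, frames {P,N,R}
P → hit
F → fault, evict R, frames {P,N,F}
P → hit
F → hit
P → hit
N → hit
P → hit
N → hit
Hits: 12 of 20 references → 12/20 = 0.6000.

0.60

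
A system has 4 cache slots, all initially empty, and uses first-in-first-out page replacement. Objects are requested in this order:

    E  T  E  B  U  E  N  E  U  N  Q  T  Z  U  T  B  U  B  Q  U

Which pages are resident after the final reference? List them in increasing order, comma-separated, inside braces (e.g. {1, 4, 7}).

E → fault, frames (E)
T → fault, frames (E T)
E → hit
B → fault, frames (E T B)
U → fault, frames (E T B U)
E → hit
N → fault, evict E, frames (T B U N)
E → fault, evict T, frames (B U N E)
U → hit
N → hit
Q → fault, evict B, frames (U N E Q)
T → fault, evict U, frames (N E Q T)
Z → fault, evict N, frames (E Q T Z)
U → fault, evict E, frames (Q T Z U)
T → hit
B → fault, evict Q, frames (T Z U B)
U → hit
B → hit
Q → fault, evict T, frames (Z U B Q)
U → hit

{B, Q, U, Z}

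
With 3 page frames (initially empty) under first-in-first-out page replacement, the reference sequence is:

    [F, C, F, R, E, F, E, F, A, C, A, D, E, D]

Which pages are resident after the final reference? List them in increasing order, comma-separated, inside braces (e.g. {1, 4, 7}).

{C, D, E}

F → miss, frames (F)
C → miss, frames (F C)
F → hit
R → miss, frames (F C R)
E → miss, evict F, frames (C R E)
F → miss, evict C, frames (R E F)
E → hit
F → hit
A → miss, evict R, frames (E F A)
C → miss, evict E, frames (F A C)
A → hit
D → miss, evict F, frames (A C D)
E → miss, evict A, frames (C D E)
D → hit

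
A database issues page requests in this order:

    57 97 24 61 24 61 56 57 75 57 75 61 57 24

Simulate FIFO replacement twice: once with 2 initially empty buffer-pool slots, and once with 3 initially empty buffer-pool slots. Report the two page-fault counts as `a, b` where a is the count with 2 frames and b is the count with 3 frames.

10, 9

2 frames: F F F F . . F F F . . F F F → 10 faults.
3 frames: F F F F . . F F F . . F . F → 9 faults.
9 < 10: adding a frame reduced faults, as is typical.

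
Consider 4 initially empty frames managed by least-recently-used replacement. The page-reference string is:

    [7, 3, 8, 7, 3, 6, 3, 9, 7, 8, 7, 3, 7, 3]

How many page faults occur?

7 -> miss, frames (7)
3 -> miss, frames (7 3)
8 -> miss, frames (7 3 8)
7 -> hit
3 -> hit
6 -> miss, frames (8 7 3 6)
3 -> hit
9 -> miss, evict 8, frames (7 6 3 9)
7 -> hit
8 -> miss, evict 6, frames (3 9 7 8)
7 -> hit
3 -> hit
7 -> hit
3 -> hit
Page faults: 6.

6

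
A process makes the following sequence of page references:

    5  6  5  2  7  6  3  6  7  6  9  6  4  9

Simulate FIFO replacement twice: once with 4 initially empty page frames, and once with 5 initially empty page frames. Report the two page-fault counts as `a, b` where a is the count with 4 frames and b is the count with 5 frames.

4 frames: F F . F F . F . . . F F F . → 8 faults.
5 frames: F F . F F . F . . . F . F . → 7 faults.
7 < 8: adding a frame reduced faults, as is typical.

8, 7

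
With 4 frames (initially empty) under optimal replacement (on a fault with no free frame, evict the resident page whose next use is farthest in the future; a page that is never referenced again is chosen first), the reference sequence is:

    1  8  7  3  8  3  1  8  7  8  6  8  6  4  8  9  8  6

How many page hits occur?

11

1 -> fault, frames [1]
8 -> fault, frames [1, 8]
7 -> fault, frames [1, 8, 7]
3 -> fault, frames [1, 8, 7, 3]
8 -> hit
3 -> hit
1 -> hit
8 -> hit
7 -> hit
8 -> hit
6 -> fault, evict 3, frames [1, 8, 7, 6]
8 -> hit
6 -> hit
4 -> fault, evict 7, frames [1, 8, 6, 4]
8 -> hit
9 -> fault, evict 4, frames [1, 8, 6, 9]
8 -> hit
6 -> hit
Hits: 11.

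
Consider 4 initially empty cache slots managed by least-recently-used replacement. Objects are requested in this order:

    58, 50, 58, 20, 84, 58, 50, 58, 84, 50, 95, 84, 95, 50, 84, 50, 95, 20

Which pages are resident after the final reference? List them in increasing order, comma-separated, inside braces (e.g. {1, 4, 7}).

{20, 50, 84, 95}

58 → miss, frames [58]
50 → miss, frames [58, 50]
58 → hit
20 → miss, frames [50, 58, 20]
84 → miss, frames [50, 58, 20, 84]
58 → hit
50 → hit
58 → hit
84 → hit
50 → hit
95 → miss, evict 20, frames [58, 84, 50, 95]
84 → hit
95 → hit
50 → hit
84 → hit
50 → hit
95 → hit
20 → miss, evict 58, frames [84, 50, 95, 20]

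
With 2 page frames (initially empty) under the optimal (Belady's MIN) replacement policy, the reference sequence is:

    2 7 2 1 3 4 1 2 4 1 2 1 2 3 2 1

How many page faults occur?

9

2 → fault, frames {2}
7 → fault, frames {2,7}
2 → hit
1 → fault, evict 7, frames {2,1}
3 → fault, evict 2, frames {1,3}
4 → fault, evict 3, frames {1,4}
1 → hit
2 → fault, evict 1, frames {4,2}
4 → hit
1 → fault, evict 4, frames {2,1}
2 → hit
1 → hit
2 → hit
3 → fault, evict 1, frames {2,3}
2 → hit
1 → fault, evict 3, frames {2,1}
Page faults: 9.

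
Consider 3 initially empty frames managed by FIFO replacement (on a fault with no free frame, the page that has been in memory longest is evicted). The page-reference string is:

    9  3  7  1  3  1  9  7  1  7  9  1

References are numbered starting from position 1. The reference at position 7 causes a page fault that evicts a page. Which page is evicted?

3

pos 1: 9 -> fault, frames (9)
pos 2: 3 -> fault, frames (9 3)
pos 3: 7 -> fault, frames (9 3 7)
pos 4: 1 -> fault, evict 9, frames (3 7 1)
pos 5: 3 -> hit
pos 6: 1 -> hit
pos 7: 9 -> fault, evict 3, frames (7 1 9)
At position 7, page 3 is evicted.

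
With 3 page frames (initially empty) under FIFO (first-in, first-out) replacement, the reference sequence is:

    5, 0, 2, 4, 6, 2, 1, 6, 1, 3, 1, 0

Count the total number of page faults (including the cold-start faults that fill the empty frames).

8

5: miss, frames [5]
0: miss, frames [5, 0]
2: miss, frames [5, 0, 2]
4: miss, evict 5, frames [0, 2, 4]
6: miss, evict 0, frames [2, 4, 6]
2: hit
1: miss, evict 2, frames [4, 6, 1]
6: hit
1: hit
3: miss, evict 4, frames [6, 1, 3]
1: hit
0: miss, evict 6, frames [1, 3, 0]
Page faults: 8.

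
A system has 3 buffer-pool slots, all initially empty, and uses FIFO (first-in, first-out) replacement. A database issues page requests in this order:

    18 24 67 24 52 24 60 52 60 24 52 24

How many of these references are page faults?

6

18 -> miss, frames (18)
24 -> miss, frames (18 24)
67 -> miss, frames (18 24 67)
24 -> hit
52 -> miss, evict 18, frames (24 67 52)
24 -> hit
60 -> miss, evict 24, frames (67 52 60)
52 -> hit
60 -> hit
24 -> miss, evict 67, frames (52 60 24)
52 -> hit
24 -> hit
Page faults: 6.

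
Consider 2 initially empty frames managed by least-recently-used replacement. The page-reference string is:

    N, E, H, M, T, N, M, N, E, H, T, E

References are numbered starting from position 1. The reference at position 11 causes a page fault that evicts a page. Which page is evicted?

pos 1: N -> fault, frames {N}
pos 2: E -> fault, frames {N,E}
pos 3: H -> fault, evict N, frames {E,H}
pos 4: M -> fault, evict E, frames {H,M}
pos 5: T -> fault, evict H, frames {M,T}
pos 6: N -> fault, evict M, frames {T,N}
pos 7: M -> fault, evict T, frames {N,M}
pos 8: N -> hit
pos 9: E -> fault, evict M, frames {N,E}
pos 10: H -> fault, evict N, frames {E,H}
pos 11: T -> fault, evict E, frames {H,T}
At position 11, page E is evicted.

E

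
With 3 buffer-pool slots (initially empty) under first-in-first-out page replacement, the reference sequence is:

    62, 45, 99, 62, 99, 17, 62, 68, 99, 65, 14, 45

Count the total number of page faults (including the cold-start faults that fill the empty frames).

10

62: fault, frames [62]
45: fault, frames [62, 45]
99: fault, frames [62, 45, 99]
62: hit
99: hit
17: fault, evict 62, frames [45, 99, 17]
62: fault, evict 45, frames [99, 17, 62]
68: fault, evict 99, frames [17, 62, 68]
99: fault, evict 17, frames [62, 68, 99]
65: fault, evict 62, frames [68, 99, 65]
14: fault, evict 68, frames [99, 65, 14]
45: fault, evict 99, frames [65, 14, 45]
Page faults: 10.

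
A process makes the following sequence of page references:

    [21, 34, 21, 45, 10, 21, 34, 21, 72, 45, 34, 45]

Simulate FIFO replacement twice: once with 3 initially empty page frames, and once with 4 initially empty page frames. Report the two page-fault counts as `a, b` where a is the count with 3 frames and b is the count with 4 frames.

3 frames: F F . F F F F . F F . . → 8 faults.
4 frames: F F . F F . . . F . . . → 5 faults.
5 < 8: adding a frame reduced faults, as is typical.

8, 5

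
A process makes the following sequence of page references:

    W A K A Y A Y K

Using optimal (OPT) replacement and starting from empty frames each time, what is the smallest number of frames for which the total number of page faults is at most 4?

f=1: 8 faults
f=2: 5 faults
f=3: 4 faults
f=4: 4 faults
Smallest f with faults ≤ 4 is 3.

3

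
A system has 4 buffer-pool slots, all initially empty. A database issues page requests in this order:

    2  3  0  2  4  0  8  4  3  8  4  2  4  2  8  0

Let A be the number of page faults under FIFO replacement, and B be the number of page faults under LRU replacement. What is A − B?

Under FIFO: F F F . F . F . . . . F . . . . → 6 faults.
Under LRU: F F F . F . F . F . . F . . . F → 8 faults.
A − B = 6 − 8 = -2.

-2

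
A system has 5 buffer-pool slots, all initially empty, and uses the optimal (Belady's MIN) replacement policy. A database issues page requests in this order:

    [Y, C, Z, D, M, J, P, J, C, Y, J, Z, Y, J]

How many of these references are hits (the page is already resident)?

7

Y → fault, frames {Y}
C → fault, frames {Y,C}
Z → fault, frames {Y,C,Z}
D → fault, frames {Y,C,Z,D}
M → fault, frames {Y,C,Z,D,M}
J → fault, evict M, frames {Y,C,Z,D,J}
P → fault, evict D, frames {Y,C,Z,J,P}
J → hit
C → hit
Y → hit
J → hit
Z → hit
Y → hit
J → hit
Hits: 7.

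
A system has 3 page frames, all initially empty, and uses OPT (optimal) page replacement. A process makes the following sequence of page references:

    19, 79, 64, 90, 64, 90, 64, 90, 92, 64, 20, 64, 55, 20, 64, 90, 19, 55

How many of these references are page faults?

9

19 → miss, frames [19]
79 → miss, frames [19, 79]
64 → miss, frames [19, 79, 64]
90 → miss, evict 79, frames [19, 64, 90]
64 → hit
90 → hit
64 → hit
90 → hit
92 → miss, evict 19, frames [64, 90, 92]
64 → hit
20 → miss, evict 92, frames [64, 90, 20]
64 → hit
55 → miss, evict 90, frames [64, 20, 55]
20 → hit
64 → hit
90 → miss, evict 20, frames [64, 55, 90]
19 → miss, evict 90, frames [64, 55, 19]
55 → hit
Page faults: 9.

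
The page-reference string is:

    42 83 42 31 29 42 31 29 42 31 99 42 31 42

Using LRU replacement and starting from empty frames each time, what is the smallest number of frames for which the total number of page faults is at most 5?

3

f=1: 14 faults
f=2: 12 faults
f=3: 5 faults
f=4: 5 faults
f=5: 5 faults
Smallest f with faults ≤ 5 is 3.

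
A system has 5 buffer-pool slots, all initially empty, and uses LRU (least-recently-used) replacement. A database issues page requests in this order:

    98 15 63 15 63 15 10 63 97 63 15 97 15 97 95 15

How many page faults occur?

98 → fault, frames {98}
15 → fault, frames {98,15}
63 → fault, frames {98,15,63}
15 → hit
63 → hit
15 → hit
10 → fault, frames {98,63,15,10}
63 → hit
97 → fault, frames {98,15,10,63,97}
63 → hit
15 → hit
97 → hit
15 → hit
97 → hit
95 → fault, evict 98, frames {10,63,15,97,95}
15 → hit
Page faults: 6.

6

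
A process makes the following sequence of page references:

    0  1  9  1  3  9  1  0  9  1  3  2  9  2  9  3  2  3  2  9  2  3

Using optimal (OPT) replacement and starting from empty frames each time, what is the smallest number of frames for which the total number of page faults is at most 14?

f=1: 22 faults
f=2: 12 faults
f=3: 7 faults
f=4: 5 faults
f=5: 5 faults
Smallest f with faults ≤ 14 is 2.

2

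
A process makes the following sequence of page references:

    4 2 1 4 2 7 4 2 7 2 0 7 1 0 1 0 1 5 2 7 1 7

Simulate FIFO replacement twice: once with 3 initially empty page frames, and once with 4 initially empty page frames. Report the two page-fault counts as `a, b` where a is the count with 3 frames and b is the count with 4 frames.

13, 9

3 frames: F F F . . F F F . . F F F . . . . F F F F . → 13 faults.
4 frames: F F F . . F . . . . F . . . . . . F F . F F → 9 faults.
9 < 13: adding a frame reduced faults, as is typical.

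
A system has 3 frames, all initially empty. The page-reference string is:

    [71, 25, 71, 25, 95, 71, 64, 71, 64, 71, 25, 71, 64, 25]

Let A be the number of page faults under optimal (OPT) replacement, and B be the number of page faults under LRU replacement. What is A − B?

-1

Under OPT: F F . . F . F . . . . . . . → 4 faults.
Under LRU: F F . . F . F . . . F . . . → 5 faults.
A − B = 4 − 5 = -1.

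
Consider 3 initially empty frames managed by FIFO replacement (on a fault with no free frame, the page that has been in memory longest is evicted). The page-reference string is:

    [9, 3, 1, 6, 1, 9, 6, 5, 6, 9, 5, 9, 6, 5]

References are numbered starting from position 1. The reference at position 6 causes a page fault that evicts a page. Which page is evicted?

3

pos 1: 9 -> fault, frames {9}
pos 2: 3 -> fault, frames {9,3}
pos 3: 1 -> fault, frames {9,3,1}
pos 4: 6 -> fault, evict 9, frames {3,1,6}
pos 5: 1 -> hit
pos 6: 9 -> fault, evict 3, frames {1,6,9}
At position 6, page 3 is evicted.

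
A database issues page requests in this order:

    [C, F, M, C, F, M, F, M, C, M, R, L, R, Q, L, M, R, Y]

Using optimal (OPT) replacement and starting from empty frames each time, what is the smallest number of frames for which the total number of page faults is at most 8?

3

f=1: 18 faults
f=2: 11 faults
f=3: 8 faults
f=4: 7 faults
f=5: 7 faults
f=6: 7 faults
f=7: 7 faults
Smallest f with faults ≤ 8 is 3.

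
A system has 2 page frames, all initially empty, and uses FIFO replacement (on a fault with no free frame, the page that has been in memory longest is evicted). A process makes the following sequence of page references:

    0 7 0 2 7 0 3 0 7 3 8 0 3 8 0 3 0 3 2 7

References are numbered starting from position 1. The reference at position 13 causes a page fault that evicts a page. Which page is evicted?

pos 1: 0 -> miss, frames [0]
pos 2: 7 -> miss, frames [0, 7]
pos 3: 0 -> hit
pos 4: 2 -> miss, evict 0, frames [7, 2]
pos 5: 7 -> hit
pos 6: 0 -> miss, evict 7, frames [2, 0]
pos 7: 3 -> miss, evict 2, frames [0, 3]
pos 8: 0 -> hit
pos 9: 7 -> miss, evict 0, frames [3, 7]
pos 10: 3 -> hit
pos 11: 8 -> miss, evict 3, frames [7, 8]
pos 12: 0 -> miss, evict 7, frames [8, 0]
pos 13: 3 -> miss, evict 8, frames [0, 3]
At position 13, page 8 is evicted.

8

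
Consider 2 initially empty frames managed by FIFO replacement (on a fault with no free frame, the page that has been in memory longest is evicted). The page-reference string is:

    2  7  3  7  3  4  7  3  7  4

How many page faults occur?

2: fault, frames (2)
7: fault, frames (2 7)
3: fault, evict 2, frames (7 3)
7: hit
3: hit
4: fault, evict 7, frames (3 4)
7: fault, evict 3, frames (4 7)
3: fault, evict 4, frames (7 3)
7: hit
4: fault, evict 7, frames (3 4)
Page faults: 7.

7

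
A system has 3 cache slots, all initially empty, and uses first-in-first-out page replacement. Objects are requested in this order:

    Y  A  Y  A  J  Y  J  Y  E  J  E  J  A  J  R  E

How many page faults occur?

Y → fault, frames (Y)
A → fault, frames (Y A)
Y → hit
A → hit
J → fault, frames (Y A J)
Y → hit
J → hit
Y → hit
E → fault, evict Y, frames (A J E)
J → hit
E → hit
J → hit
A → hit
J → hit
R → fault, evict A, frames (J E R)
E → hit
Page faults: 5.

5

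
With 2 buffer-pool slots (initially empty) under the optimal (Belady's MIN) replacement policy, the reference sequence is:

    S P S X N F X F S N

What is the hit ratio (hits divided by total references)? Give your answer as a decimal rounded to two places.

0.30

S → miss, frames [S]
P → miss, frames [S, P]
S → hit
X → miss, evict P, frames [S, X]
N → miss, evict S, frames [X, N]
F → miss, evict N, frames [X, F]
X → hit
F → hit
S → miss, evict F, frames [X, S]
N → miss, evict S, frames [X, N]
Hits: 3 of 10 references → 3/10 = 0.3000.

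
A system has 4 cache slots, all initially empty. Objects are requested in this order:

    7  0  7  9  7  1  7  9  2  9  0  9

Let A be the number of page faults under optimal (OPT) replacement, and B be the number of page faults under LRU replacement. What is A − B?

Under OPT: F F . F . F . . F . . . → 5 faults.
Under LRU: F F . F . F . . F . F . → 6 faults.
A − B = 5 − 6 = -1.

-1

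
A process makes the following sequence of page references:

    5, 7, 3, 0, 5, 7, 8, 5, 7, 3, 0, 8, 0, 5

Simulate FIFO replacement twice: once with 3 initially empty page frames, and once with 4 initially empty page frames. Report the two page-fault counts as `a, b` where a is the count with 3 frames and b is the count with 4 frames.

10, 11

3 frames: F F F F F F F . . F F . . F → 10 faults.
4 frames: F F F F . . F F F F F F . F → 11 faults.
11 > 10: adding a frame increased faults — Belady's anomaly.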